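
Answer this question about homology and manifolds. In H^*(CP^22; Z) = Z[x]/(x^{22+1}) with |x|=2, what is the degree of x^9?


|x| = 2 in H^*(CP^n).
|x^9| = 9 * |x| = 9 * 2 = 18

18


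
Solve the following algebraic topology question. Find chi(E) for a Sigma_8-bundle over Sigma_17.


For a fiber bundle F -> E -> B (with CW structure): chi(E) = chi(B) * chi(F).
chi(Sigma_17) = -32, chi(Sigma_8) = -14.
chi(E) = (-32) * (-14) = 448

448


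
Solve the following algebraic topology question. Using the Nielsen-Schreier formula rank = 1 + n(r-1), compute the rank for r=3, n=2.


Nielsen-Schreier: an index-n subgroup of F_r is free of rank 1 + n(r-1).
Equivalently: chi(cover) = n*chi(base); chi(vee_r S^1) = 1 - 3 = -2.
chi(E) = 2*(-2) = -4; rank = 1 - chi(E) = 1 - (-4) = 5.
rank = 1 + 2*(3-1) = 1 + 4 = 5

5


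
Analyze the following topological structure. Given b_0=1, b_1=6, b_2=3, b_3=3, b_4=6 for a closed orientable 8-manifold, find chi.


By Poincare duality b_k = b_{8-k}, so full Betti numbers: b_0=1, b_1=6, b_2=3, b_3=3, b_4=6, b_5=3, b_6=3, b_7=6, b_8=1.
chi = sum (-1)^k b_k = -4

-4


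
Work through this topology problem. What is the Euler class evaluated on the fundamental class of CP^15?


For any closed oriented manifold, <e(TM),[M]> = chi(M).
chi(CP^15) = 15+1 = 16

16


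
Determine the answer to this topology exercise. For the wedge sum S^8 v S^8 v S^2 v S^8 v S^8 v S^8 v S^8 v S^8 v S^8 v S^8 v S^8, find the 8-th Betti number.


For a wedge of spheres, H_k (k>0) is free on one generator per sphere of dimension k.
Spheres of dimension 8: count = 10.
b_8 = 10

10


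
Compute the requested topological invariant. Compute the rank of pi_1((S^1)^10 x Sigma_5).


pi_1(A x B) = pi_1(A) x pi_1(B); rank of abelianization = b_1.
b_1(T^10) = 10, b_1(Sigma_5) = 2*5 = 10.
b_1(product) = 10 + 10 = 20

20


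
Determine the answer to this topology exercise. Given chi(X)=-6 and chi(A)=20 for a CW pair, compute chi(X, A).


Relative Euler characteristic: chi(X, A) = chi(X) - chi(A).
= -6 - (20) = -26

-26


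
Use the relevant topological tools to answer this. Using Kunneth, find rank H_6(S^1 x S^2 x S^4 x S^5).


Each S^d has Poincare polynomial 1 + t^d.
The product S^1 x S^2 x S^4 x S^5 has Poincare polynomial prod(1+t^d_i).
Expanding: b_0=1, b_1=1, b_2=1, b_3=1, b_4=1, b_5=2, b_6=2, b_7=2, b_8=1, b_9=1, b_10=1, b_11=1, b_12=1.
b_6 = 2

2


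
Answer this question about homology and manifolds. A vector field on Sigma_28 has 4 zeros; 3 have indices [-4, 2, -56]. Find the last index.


Poincare-Hopf: sum of indices = chi(M).
chi(Sigma_28) = 2 - 2*28 = -54.
Sum of known indices = -58.
x = chi - (sum known) = -54 - (-58) = 4

4


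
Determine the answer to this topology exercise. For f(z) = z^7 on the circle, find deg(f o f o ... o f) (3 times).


deg(f) = 7. Degree is multiplicative: deg(f^3) = (deg f)^3.
deg(f^3) = (7)^3 = 343

343


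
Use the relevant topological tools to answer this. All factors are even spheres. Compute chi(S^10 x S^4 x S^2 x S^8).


chi is multiplicative: chi(X x Y) = chi(X) chi(Y).
Each even-dim sphere has chi = 2. There are 4 factors.
chi = 2^4 = 16

16


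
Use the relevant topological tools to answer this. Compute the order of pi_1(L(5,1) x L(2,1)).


pi_1(X x Y) = pi_1(X) x pi_1(Y).
pi_1(L(5,1)) = Z/5, pi_1(L(2,1)) = Z/2.
|Z/5 x Z/2| = 5 * 2 = 10

10


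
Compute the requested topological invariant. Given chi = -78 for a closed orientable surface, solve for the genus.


chi = 2 - 2g for closed orientable surfaces.
-78 = 2 - 2g
2g = 2 - (-78) = 80
g = 40

40


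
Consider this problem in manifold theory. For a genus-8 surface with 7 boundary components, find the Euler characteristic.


For a compact orientable surface with genus g and b boundary components: chi = 2 - 2g - b.
chi = 2 - 2*8 - 7 = 2 - 16 - 7 = -21

-21


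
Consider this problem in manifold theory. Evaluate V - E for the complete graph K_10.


K_10: V = 10, E = C(10,2) = 45.
chi = V - E = 10 - 45 = -35

-35


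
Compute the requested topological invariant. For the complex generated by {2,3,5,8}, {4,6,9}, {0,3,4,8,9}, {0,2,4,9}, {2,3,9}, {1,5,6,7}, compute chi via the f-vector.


Enumerate all faces; f-vector: f_0=10, f_1=26, f_2=23, f_3=8, f_4=1.
chi = sum (-1)^k f_k = 0

0


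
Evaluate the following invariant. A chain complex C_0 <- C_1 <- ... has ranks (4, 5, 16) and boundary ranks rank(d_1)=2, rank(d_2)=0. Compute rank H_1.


rank H_k = rank(ker d_k) - rank(im d_{k+1}).
rank(ker d_1) = rank(C_1) - rank(d_1) = 5 - 2 = 3.
rank(im d_{1+1}) = 0.
rank H_1 = 3 - 0 = 3

3


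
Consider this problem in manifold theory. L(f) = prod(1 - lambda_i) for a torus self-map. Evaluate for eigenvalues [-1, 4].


For a torus self-map: L(f) = det(I - A) where A acts on H_1.
L(f) = (1--1) * (1-4) = 2 * -3 = -6

-6


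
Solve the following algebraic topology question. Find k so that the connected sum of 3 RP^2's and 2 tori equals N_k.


Since a >= 1, the sum is non-orientable; each T^2 can be replaced by RP^2 # RP^2 (since T^2#RP^2 = 3RP^2).
Total crosscaps k = 3 + 2*2 = 7.
Check via chi: chi = 3*1 + 2*0 - (3+2-1)*2 = -5 = 2 - k = -5. Consistent.

7


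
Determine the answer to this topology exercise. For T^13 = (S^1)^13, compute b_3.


By the Kunneth formula, b_k(T^n) = C(n,k).
b_3(T^13) = C(13,3).
C(13,3) = 13!/(3!*10!) = 286

286


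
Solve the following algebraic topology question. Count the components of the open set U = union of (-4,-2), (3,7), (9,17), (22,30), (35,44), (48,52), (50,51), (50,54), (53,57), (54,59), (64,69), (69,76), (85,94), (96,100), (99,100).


Sort and merge overlapping open intervals.
Merged: (-4,-2), (3,7), (9,17), (22,30), (35,44), (48,59), (64,69), (69,76), (85,94), (96,100).
Number of components = 10

10


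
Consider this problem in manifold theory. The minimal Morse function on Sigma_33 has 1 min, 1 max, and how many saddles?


A perfect Morse function has m_k = b_k.
For Sigma_33: b_0=1, b_1=2g=66, b_2=1.
Saddles m_1 = 2g = 66

66


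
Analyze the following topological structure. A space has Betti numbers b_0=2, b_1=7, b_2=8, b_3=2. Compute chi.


chi = sum_k (-1)^k b_k.
= (2) + (-7) + (8) + (-2)
= 1

1


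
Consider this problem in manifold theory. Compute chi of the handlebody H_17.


A genus-g handlebody deformation retracts to a wedge of g circles.
chi(vee_g S^1) = 1 - g.
chi(H_17) = 1 - 17 = -16

-16


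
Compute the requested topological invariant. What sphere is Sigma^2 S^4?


Each suspension raises dimension by 1: Sigma S^n = S^{n+1}.
Sigma^2 S^4 = S^{4+2} = S^6

6


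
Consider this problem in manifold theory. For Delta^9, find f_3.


Delta^9 has 9+1 vertices. A 3-face is a choice of 3+1 vertices.
f_3 = C(9+1, 3+1) = C(10,4) = 210

210


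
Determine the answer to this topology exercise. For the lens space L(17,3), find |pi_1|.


pi_1(L(p,q)) = Z/pZ for any q coprime to p.
|pi_1(L(17,3))| = 17

17


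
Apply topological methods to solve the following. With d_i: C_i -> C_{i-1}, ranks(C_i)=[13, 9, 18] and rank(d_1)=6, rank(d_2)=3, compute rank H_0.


rank H_k = rank(ker d_k) - rank(im d_{k+1}).
rank(ker d_0) = rank(C_0) - rank(d_0) = 13 - 0 = 13.
rank(im d_{0+1}) = 6.
rank H_0 = 13 - 6 = 7

7


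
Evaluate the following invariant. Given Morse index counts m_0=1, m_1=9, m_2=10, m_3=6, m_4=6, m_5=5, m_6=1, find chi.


Morse theory: chi(M) = sum_k (-1)^k m_k where m_k = #(index-k critical points).
= (1) + (-9) + (10) + (-6) + (6) + (-5) + (1) = -2

-2


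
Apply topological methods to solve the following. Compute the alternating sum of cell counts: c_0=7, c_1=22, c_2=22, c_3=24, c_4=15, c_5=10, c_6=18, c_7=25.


chi = sum_k (-1)^k c_k.
= (-1)^0*7 + (-1)^1*22 + (-1)^2*22 + (-1)^3*24 + (-1)^4*15 + (-1)^5*10 + (-1)^6*18 + (-1)^7*25
= (7) + (-22) + (22) + (-24) + (15) + (-10) + (18) + (-25)
= -19

-19


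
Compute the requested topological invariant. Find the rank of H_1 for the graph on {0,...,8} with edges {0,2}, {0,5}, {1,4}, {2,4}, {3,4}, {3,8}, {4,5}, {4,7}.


b_1 = E - V + (number of components).
E = 8, V = 9, components = 2.
b_1 = 8 - 9 + 2 = 1

1


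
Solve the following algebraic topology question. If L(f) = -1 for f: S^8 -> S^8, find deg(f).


L(f) = 1 + (-1)^8 deg(f) on S^8.
-1 = 1 + (-1)^8 * deg(f)
(-1)^8 * deg(f) = -2
deg(f) = -2

-2


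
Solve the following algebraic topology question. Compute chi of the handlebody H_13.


A genus-g handlebody deformation retracts to a wedge of g circles.
chi(vee_g S^1) = 1 - g.
chi(H_13) = 1 - 13 = -12

-12


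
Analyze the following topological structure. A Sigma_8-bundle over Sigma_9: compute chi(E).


For a fiber bundle F -> E -> B (with CW structure): chi(E) = chi(B) * chi(F).
chi(Sigma_9) = -16, chi(Sigma_8) = -14.
chi(E) = (-16) * (-14) = 224

224


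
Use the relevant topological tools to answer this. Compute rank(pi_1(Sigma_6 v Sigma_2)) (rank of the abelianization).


For a wedge: H_1(A v B) = H_1(A) + H_1(B).
b_1(Sigma_6) = 12, b_1(Sigma_2) = 4.
b_1 = 12 + 4 = 16

16


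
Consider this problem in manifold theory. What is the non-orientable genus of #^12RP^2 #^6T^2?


Since a >= 1, the sum is non-orientable; each T^2 can be replaced by RP^2 # RP^2 (since T^2#RP^2 = 3RP^2).
Total crosscaps k = 12 + 2*6 = 24.
Check via chi: chi = 12*1 + 6*0 - (12+6-1)*2 = -22 = 2 - k = -22. Consistent.

24


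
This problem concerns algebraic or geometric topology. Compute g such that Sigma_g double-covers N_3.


chi(N_3) = 2 - 3 = -1.
Double cover: chi(Sigma_g) = 2 * chi(N_3) = 2*(-1) = -2.
2 - 2g = -2, so g = (2 - (-2))/2 = 4/2 = 2

2


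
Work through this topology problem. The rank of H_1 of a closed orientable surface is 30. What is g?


For a closed orientable surface: b_1 = 2g.
30 = 2g
g = 30 / 2 = 15

15


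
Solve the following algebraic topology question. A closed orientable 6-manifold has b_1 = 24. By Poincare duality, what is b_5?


Poincare duality for closed orientable n-manifolds: b_k = b_{n-k}.
Here n = 6, so b_5 = b_1 = 24

24


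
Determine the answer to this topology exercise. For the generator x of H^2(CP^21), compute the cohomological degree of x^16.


|x| = 2 in H^*(CP^n).
|x^16| = 16 * |x| = 16 * 2 = 32

32


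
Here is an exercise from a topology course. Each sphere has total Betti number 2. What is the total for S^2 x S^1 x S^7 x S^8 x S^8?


Total Betti number is multiplicative under products.
Each S^d (d>=1) has total Betti number 2.
There are 5 sphere factors.
Total = 2^5 = 32

32


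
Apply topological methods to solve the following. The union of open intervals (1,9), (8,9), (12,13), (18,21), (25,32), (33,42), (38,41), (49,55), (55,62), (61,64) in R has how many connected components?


Sort and merge overlapping open intervals.
Merged: (1,9), (12,13), (18,21), (25,32), (33,42), (49,55), (55,64).
Number of components = 7

7


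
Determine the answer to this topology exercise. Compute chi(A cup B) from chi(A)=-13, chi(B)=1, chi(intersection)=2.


chi(A cup B) = chi(A) + chi(B) - chi(A cap B)
= -13 + (1) - (2)
= -14

-14


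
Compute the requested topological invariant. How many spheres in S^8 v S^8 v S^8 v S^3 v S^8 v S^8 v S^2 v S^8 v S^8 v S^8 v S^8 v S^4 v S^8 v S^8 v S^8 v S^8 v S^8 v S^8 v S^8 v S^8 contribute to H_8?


For a wedge of spheres, H_k (k>0) is free on one generator per sphere of dimension k.
Spheres of dimension 8: count = 17.
b_8 = 17

17


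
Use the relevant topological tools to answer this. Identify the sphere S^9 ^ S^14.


S^m ^ S^n = S^{m+n}.
k = 9 + 14 = 23

23


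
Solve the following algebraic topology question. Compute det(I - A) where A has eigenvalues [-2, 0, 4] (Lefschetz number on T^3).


For a torus self-map: L(f) = det(I - A) where A acts on H_1.
L(f) = (1--2) * (1-0) * (1-4) = 3 * 1 * -3 = -9

-9


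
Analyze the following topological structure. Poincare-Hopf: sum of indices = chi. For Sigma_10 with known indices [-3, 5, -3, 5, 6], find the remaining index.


Poincare-Hopf: sum of indices = chi(M).
chi(Sigma_10) = 2 - 2*10 = -18.
Sum of known indices = 10.
x = chi - (sum known) = -18 - (10) = -28

-28


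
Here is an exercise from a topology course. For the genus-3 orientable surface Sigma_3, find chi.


For a closed orientable surface of genus g: chi = 2 - 2g.
Here g = 3.
chi = 2 - 2*3 = 2 - 6 = -4

-4


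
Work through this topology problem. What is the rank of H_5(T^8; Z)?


By the Kunneth formula, b_k(T^n) = C(n,k).
b_5(T^8) = C(8,5).
C(8,5) = 8!/(5!*3!) = 56

56


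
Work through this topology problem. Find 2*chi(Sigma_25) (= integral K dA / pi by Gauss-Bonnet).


Gauss-Bonnet: integral K dA = 2*pi*chi(M).
chi(Sigma_25) = 2 - 2*25 = -48.
(integral K dA)/pi = 2*chi = 2*(-48) = -96

-96


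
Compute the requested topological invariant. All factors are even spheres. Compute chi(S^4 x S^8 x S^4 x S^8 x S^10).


chi is multiplicative: chi(X x Y) = chi(X) chi(Y).
Each even-dim sphere has chi = 2. There are 5 factors.
chi = 2^5 = 32

32


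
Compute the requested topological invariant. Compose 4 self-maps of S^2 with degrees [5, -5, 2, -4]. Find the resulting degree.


Degree is multiplicative: deg(composition) = product of degrees.
= (5) * (-5) * (2) * (-4) = 200

200


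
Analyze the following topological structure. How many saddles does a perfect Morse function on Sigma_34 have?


A perfect Morse function has m_k = b_k.
For Sigma_34: b_0=1, b_1=2g=68, b_2=1.
Saddles m_1 = 2g = 68

68


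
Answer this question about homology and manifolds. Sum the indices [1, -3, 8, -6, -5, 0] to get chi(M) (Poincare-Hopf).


Poincare-Hopf: chi(M) = sum of indices of zeros.
chi = (1) + (-3) + (8) + (-6) + (-5) + (0) = -5

-5


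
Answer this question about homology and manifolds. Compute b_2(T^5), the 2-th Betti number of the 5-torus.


By the Kunneth formula, b_k(T^n) = C(n,k).
b_2(T^5) = C(5,2).
C(5,2) = 5!/(2!*3!) = 10

10


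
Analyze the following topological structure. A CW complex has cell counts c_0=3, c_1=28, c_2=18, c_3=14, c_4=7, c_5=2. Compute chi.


chi = sum_k (-1)^k c_k.
= (-1)^0*3 + (-1)^1*28 + (-1)^2*18 + (-1)^3*14 + (-1)^4*7 + (-1)^5*2
= (3) + (-28) + (18) + (-14) + (7) + (-2)
= -16

-16


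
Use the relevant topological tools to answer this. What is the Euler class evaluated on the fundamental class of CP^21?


For any closed oriented manifold, <e(TM),[M]> = chi(M).
chi(CP^21) = 21+1 = 22

22


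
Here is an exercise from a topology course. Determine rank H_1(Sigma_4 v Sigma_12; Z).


For a wedge: H_1(A v B) = H_1(A) + H_1(B).
b_1(Sigma_4) = 8, b_1(Sigma_12) = 24.
b_1 = 8 + 24 = 32

32


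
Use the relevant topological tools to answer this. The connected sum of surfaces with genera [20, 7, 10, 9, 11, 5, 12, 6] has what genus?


Genus is additive under connected sum of orientable surfaces.
g = 20 + 7 + 10 + 9 + 11 + 5 + 12 + 6 = 80

80


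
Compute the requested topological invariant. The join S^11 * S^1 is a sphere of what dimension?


Join of spheres: S^m * S^n = S^{m+n+1}.
dim = 11 + 1 + 1 = 13

13


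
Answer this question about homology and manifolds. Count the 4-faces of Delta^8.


Delta^8 has 8+1 vertices. A 4-face is a choice of 4+1 vertices.
f_4 = C(8+1, 4+1) = C(9,5) = 126

126


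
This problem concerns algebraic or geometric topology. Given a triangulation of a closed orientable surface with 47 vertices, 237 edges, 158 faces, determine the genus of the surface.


chi = V - E + F = 47 - 237 + 158 = -32
For orientable closed surface: chi = 2 - 2g, so g = (2 - chi)/2.
g = (2 - (-32)) / 2 = 34 / 2 = 17

17


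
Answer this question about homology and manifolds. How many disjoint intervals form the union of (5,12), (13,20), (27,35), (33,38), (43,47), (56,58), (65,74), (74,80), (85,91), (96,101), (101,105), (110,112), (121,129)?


Sort and merge overlapping open intervals.
Merged: (5,12), (13,20), (27,38), (43,47), (56,58), (65,74), (74,80), (85,91), (96,101), (101,105), (110,112), (121,129).
Number of components = 12

12


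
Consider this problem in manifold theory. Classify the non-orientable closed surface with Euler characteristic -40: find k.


chi = 2 - k for closed non-orientable surfaces with k crosscaps.
-40 = 2 - k
k = 2 - (-40) = 42

42


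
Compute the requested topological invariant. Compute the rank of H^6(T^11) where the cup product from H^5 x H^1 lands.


Cup product: H^p x H^q -> H^{p+q}; here p+q = 5+1 = 6.
rank H^k(T^n) = C(n,k).
C(11,6) = 462

462


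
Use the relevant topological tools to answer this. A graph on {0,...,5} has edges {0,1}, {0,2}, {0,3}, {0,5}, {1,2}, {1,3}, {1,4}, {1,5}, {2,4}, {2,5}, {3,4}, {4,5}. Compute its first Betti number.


b_1 = E - V + (number of components).
E = 12, V = 6, components = 1.
b_1 = 12 - 6 + 1 = 7

7


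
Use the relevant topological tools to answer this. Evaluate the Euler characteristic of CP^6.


CP^6 has one cell in each even dimension 0, 2, ..., 2*6 (6+1 cells total).
All cells are even-dimensional, so chi = number of cells.
chi = 6 + 1 = 7

7


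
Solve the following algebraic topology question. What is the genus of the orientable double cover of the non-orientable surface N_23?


chi(N_23) = 2 - 23 = -21.
Double cover: chi(Sigma_g) = 2 * chi(N_23) = 2*(-21) = -42.
2 - 2g = -42, so g = (2 - (-42))/2 = 44/2 = 22

22


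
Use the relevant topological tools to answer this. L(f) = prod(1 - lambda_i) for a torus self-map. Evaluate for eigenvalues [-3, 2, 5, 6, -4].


For a torus self-map: L(f) = det(I - A) where A acts on H_1.
L(f) = (1--3) * (1-2) * (1-5) * (1-6) * (1--4) = 4 * -1 * -4 * -5 * 5 = -400

-400


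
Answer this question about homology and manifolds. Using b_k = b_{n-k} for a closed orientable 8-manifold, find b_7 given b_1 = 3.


Poincare duality for closed orientable n-manifolds: b_k = b_{n-k}.
Here n = 8, so b_7 = b_1 = 3

3


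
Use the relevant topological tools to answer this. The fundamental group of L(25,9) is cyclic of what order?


pi_1(L(p,q)) = Z/pZ for any q coprime to p.
|pi_1(L(25,9))| = 25

25


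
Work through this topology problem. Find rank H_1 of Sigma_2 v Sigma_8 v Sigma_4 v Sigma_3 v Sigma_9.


For a wedge X v Y: reduced H_k(X v Y) = H_k(X) + H_k(Y).
Each Sigma_g contributes b_1 = 2g.
b_1 = 4 + 16 + 8 + 6 + 18 = 52

52


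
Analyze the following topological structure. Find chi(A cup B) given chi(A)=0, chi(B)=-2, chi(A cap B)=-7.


chi(A cup B) = chi(A) + chi(B) - chi(A cap B)
= 0 + (-2) - (-7)
= 5

5


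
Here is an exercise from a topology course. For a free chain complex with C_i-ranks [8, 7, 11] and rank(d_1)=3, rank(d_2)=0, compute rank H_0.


rank H_k = rank(ker d_k) - rank(im d_{k+1}).
rank(ker d_0) = rank(C_0) - rank(d_0) = 8 - 0 = 8.
rank(im d_{0+1}) = 3.
rank H_0 = 8 - 3 = 5

5


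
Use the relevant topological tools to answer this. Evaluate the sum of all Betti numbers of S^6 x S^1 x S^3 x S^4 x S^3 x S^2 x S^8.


Total Betti number is multiplicative under products.
Each S^d (d>=1) has total Betti number 2.
There are 7 sphere factors.
Total = 2^7 = 128

128


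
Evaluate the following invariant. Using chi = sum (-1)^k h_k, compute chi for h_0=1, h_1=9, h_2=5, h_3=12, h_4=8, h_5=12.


Handles of index k contribute (-1)^k to chi (same as CW cells).
chi = (1) + (-9) + (5) + (-12) + (8) + (-12) = -19

-19


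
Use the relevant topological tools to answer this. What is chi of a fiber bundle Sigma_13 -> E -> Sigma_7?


For a fiber bundle F -> E -> B (with CW structure): chi(E) = chi(B) * chi(F).
chi(Sigma_7) = -12, chi(Sigma_13) = -24.
chi(E) = (-12) * (-24) = 288

288


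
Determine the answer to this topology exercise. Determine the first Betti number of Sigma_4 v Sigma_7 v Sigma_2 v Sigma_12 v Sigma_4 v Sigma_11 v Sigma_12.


For a wedge X v Y: reduced H_k(X v Y) = H_k(X) + H_k(Y).
Each Sigma_g contributes b_1 = 2g.
b_1 = 8 + 14 + 4 + 24 + 8 + 22 + 24 = 104

104


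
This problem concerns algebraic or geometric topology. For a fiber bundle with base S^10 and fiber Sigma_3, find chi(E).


chi(S^10) = 2 (n even), chi(Sigma_3) = 2 - 2*3 = -4.
chi(E) = 2 * (-4) = -8

-8


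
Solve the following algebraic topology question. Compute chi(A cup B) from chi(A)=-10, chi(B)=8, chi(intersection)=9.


chi(A cup B) = chi(A) + chi(B) - chi(A cap B)
= -10 + (8) - (9)
= -11

-11


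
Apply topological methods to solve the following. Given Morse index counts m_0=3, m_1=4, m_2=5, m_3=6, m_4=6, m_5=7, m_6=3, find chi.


Morse theory: chi(M) = sum_k (-1)^k m_k where m_k = #(index-k critical points).
= (3) + (-4) + (5) + (-6) + (6) + (-7) + (3) = 0

0


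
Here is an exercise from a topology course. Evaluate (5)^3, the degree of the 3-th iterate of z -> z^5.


deg(f) = 5. Degree is multiplicative: deg(f^3) = (deg f)^3.
deg(f^3) = (5)^3 = 125

125


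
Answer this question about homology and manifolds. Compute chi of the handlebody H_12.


A genus-g handlebody deformation retracts to a wedge of g circles.
chi(vee_g S^1) = 1 - g.
chi(H_12) = 1 - 12 = -11

-11


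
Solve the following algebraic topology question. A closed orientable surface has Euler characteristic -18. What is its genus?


chi = 2 - 2g for closed orientable surfaces.
-18 = 2 - 2g
2g = 2 - (-18) = 20
g = 10

10


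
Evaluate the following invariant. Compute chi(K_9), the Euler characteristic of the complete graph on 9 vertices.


K_9: V = 9, E = C(9,2) = 36.
chi = V - E = 9 - 36 = -27

-27


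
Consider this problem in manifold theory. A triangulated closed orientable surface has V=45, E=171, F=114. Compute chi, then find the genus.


chi = V - E + F = 45 - 171 + 114 = -12
For orientable closed surface: chi = 2 - 2g, so g = (2 - chi)/2.
g = (2 - (-12)) / 2 = 14 / 2 = 7

7


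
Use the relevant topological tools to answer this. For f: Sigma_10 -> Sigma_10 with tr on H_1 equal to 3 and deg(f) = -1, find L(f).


L(f) = tr(f_0*) - tr(f_1*) + tr(f_2*).
= 1 - (3) + (-1)
= -3

-3


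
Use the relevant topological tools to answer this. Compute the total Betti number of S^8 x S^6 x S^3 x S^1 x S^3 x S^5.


Total Betti number is multiplicative under products.
Each S^d (d>=1) has total Betti number 2.
There are 6 sphere factors.
Total = 2^6 = 64

64


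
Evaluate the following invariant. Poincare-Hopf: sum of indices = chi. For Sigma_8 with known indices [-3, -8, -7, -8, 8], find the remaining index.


Poincare-Hopf: sum of indices = chi(M).
chi(Sigma_8) = 2 - 2*8 = -14.
Sum of known indices = -18.
x = chi - (sum known) = -14 - (-18) = 4

4


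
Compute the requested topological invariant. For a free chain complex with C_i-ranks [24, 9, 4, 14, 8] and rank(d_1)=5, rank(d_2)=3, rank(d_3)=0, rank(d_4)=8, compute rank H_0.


rank H_k = rank(ker d_k) - rank(im d_{k+1}).
rank(ker d_0) = rank(C_0) - rank(d_0) = 24 - 0 = 24.
rank(im d_{0+1}) = 5.
rank H_0 = 24 - 5 = 19

19


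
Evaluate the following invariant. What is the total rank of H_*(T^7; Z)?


b_k(T^7) = C(7,k), so the sum over k is sum_k C(7,k) = 2^7.
Total = 2^7 = 128

128


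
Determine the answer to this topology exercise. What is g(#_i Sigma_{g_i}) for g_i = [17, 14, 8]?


Genus is additive under connected sum of orientable surfaces.
g = 17 + 14 + 8 = 39

39


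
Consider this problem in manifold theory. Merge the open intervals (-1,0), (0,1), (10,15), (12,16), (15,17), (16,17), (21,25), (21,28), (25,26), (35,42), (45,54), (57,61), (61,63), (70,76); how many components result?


Sort and merge overlapping open intervals.
Merged: (-1,0), (0,1), (10,17), (21,28), (35,42), (45,54), (57,61), (61,63), (70,76).
Number of components = 9

9


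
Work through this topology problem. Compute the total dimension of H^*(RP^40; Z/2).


H^k(RP^40; Z/2) = Z/2 for each 0 <= k <= 40.
Total dimension = 40 + 1 = 41

41


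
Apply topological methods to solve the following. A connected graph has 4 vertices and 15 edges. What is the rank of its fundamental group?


For a connected graph: rank(pi_1) = b_1 = E - V + 1 = 1 - chi.
chi = V - E = 4 - 15 = -11.
rank = 1 - (-11) = 15 - 4 + 1 = 12

12


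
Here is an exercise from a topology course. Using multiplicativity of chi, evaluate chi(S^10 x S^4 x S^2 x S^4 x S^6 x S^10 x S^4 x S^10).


chi is multiplicative: chi(X x Y) = chi(X) chi(Y).
Each even-dim sphere has chi = 2. There are 8 factors.
chi = 2^8 = 256

256


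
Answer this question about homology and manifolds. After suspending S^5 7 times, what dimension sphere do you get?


Each suspension raises dimension by 1: Sigma S^n = S^{n+1}.
Sigma^7 S^5 = S^{5+7} = S^12

12


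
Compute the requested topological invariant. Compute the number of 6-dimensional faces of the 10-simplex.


Delta^10 has 10+1 vertices. A 6-face is a choice of 6+1 vertices.
f_6 = C(10+1, 6+1) = C(11,7) = 330

330


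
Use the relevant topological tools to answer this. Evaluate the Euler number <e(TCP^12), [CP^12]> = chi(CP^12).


For any closed oriented manifold, <e(TM),[M]> = chi(M).
chi(CP^12) = 12+1 = 13

13


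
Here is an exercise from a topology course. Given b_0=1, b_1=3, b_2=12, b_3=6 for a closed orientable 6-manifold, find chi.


By Poincare duality b_k = b_{6-k}, so full Betti numbers: b_0=1, b_1=3, b_2=12, b_3=6, b_4=12, b_5=3, b_6=1.
chi = sum (-1)^k b_k = 14

14


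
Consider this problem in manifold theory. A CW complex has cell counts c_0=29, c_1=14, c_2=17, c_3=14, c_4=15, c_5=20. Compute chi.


chi = sum_k (-1)^k c_k.
= (-1)^0*29 + (-1)^1*14 + (-1)^2*17 + (-1)^3*14 + (-1)^4*15 + (-1)^5*20
= (29) + (-14) + (17) + (-14) + (15) + (-20)
= 13

13


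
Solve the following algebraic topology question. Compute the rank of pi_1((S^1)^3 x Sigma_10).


pi_1(A x B) = pi_1(A) x pi_1(B); rank of abelianization = b_1.
b_1(T^3) = 3, b_1(Sigma_10) = 2*10 = 20.
b_1(product) = 3 + 20 = 23

23


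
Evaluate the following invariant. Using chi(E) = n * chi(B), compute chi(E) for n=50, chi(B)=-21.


For a finite covering: chi(E) = (number of sheets) * chi(B).
chi(E) = 50 * (-21) = -1050

-1050


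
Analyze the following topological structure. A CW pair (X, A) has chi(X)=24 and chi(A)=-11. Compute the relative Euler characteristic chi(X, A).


Relative Euler characteristic: chi(X, A) = chi(X) - chi(A).
= 24 - (-11) = 35

35


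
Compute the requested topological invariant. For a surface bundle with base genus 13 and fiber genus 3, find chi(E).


For a fiber bundle F -> E -> B (with CW structure): chi(E) = chi(B) * chi(F).
chi(Sigma_13) = -24, chi(Sigma_3) = -4.
chi(E) = (-24) * (-4) = 96

96


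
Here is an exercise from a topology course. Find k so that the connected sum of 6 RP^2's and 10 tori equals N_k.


Since a >= 1, the sum is non-orientable; each T^2 can be replaced by RP^2 # RP^2 (since T^2#RP^2 = 3RP^2).
Total crosscaps k = 6 + 2*10 = 26.
Check via chi: chi = 6*1 + 10*0 - (6+10-1)*2 = -24 = 2 - k = -24. Consistent.

26


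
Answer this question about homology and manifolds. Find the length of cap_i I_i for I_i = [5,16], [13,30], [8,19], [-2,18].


Intersection = [max(a_i), min(b_i)] = [13, 16].
Length = 16 - 13 = 3

3


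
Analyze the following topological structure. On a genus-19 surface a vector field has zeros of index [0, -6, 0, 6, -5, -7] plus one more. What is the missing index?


Poincare-Hopf: sum of indices = chi(M).
chi(Sigma_19) = 2 - 2*19 = -36.
Sum of known indices = -12.
x = chi - (sum known) = -36 - (-12) = -24

-24


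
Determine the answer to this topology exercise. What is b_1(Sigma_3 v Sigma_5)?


For a wedge: H_1(A v B) = H_1(A) + H_1(B).
b_1(Sigma_3) = 6, b_1(Sigma_5) = 10.
b_1 = 6 + 10 = 16

16


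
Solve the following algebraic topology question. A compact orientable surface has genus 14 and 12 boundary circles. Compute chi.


For a compact orientable surface with genus g and b boundary components: chi = 2 - 2g - b.
chi = 2 - 2*14 - 12 = 2 - 28 - 12 = -38

-38


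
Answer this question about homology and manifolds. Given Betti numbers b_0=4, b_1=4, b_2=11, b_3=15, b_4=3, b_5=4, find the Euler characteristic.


chi = sum_k (-1)^k b_k.
= (4) + (-4) + (11) + (-15) + (3) + (-4)
= -5

-5


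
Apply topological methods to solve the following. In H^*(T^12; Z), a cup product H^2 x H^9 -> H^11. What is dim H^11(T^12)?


Cup product: H^p x H^q -> H^{p+q}; here p+q = 2+9 = 11.
rank H^k(T^n) = C(n,k).
C(12,11) = 12

12


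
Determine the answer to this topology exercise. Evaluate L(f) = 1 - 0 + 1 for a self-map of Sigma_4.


L(f) = tr(f_0*) - tr(f_1*) + tr(f_2*).
= 1 - (0) + (1)
= 2

2


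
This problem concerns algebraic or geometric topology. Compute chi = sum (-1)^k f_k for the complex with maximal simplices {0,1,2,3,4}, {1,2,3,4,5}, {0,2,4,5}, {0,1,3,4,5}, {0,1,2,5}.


Enumerate all faces; f-vector: f_0=6, f_1=15, f_2=20, f_3=14, f_4=3.
chi = sum (-1)^k f_k = 0

0


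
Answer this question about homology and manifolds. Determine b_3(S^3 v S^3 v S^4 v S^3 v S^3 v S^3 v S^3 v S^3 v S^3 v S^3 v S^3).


For a wedge of spheres, H_k (k>0) is free on one generator per sphere of dimension k.
Spheres of dimension 3: count = 10.
b_3 = 10

10


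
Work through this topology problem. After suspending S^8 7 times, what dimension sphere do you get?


Each suspension raises dimension by 1: Sigma S^n = S^{n+1}.
Sigma^7 S^8 = S^{8+7} = S^15

15


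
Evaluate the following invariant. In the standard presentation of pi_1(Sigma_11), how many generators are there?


Standard presentation: pi_1(Sigma_g) = <a_1,b_1,...,a_g,b_g | [a_1,b_1]...[a_g,b_g] = 1>.
Number of generators = 2g = 2*11 = 22

22


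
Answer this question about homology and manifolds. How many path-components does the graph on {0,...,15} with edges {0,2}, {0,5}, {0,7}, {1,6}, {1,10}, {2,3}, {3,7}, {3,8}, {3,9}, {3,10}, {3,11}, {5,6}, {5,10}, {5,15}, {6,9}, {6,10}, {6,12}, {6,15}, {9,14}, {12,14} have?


Run DFS/union-find over 16 vertices.
V = 16, E = 20.
Number of components = 3

3


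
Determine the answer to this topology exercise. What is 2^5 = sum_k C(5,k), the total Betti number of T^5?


b_k(T^5) = C(5,k), so the sum over k is sum_k C(5,k) = 2^5.
Total = 2^5 = 32

32


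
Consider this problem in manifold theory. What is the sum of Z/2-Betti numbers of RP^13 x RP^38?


dim H^*(RP^n; Z/2) = n+1 (one Z/2 in each degree 0..n).
Total Betti number is multiplicative.
Total = (13+1) * (38+1) = 14 * 39 = 546

546


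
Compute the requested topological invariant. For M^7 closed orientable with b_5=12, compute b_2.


Poincare duality for closed orientable n-manifolds: b_k = b_{n-k}.
Here n = 7, so b_2 = b_5 = 12

12


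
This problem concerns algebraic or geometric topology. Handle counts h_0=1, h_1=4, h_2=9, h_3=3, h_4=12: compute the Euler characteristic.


Handles of index k contribute (-1)^k to chi (same as CW cells).
chi = (1) + (-4) + (9) + (-3) + (12) = 15

15


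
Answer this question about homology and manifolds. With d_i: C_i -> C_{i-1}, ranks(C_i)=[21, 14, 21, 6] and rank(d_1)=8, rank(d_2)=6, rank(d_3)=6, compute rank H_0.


rank H_k = rank(ker d_k) - rank(im d_{k+1}).
rank(ker d_0) = rank(C_0) - rank(d_0) = 21 - 0 = 21.
rank(im d_{0+1}) = 8.
rank H_0 = 21 - 8 = 13

13


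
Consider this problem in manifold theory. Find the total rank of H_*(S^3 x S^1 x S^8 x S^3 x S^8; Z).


Total Betti number is multiplicative under products.
Each S^d (d>=1) has total Betti number 2.
There are 5 sphere factors.
Total = 2^5 = 32

32


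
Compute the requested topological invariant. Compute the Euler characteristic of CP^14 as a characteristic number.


For any closed oriented manifold, <e(TM),[M]> = chi(M).
chi(CP^14) = 14+1 = 15

15


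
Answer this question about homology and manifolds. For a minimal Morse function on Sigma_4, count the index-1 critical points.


A perfect Morse function has m_k = b_k.
For Sigma_4: b_0=1, b_1=2g=8, b_2=1.
Saddles m_1 = 2g = 8

8


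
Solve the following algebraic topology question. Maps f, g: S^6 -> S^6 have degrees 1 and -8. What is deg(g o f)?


Degree is multiplicative under composition: deg(g o f) = deg(g) * deg(f).
= -8 * 1 = -8

-8


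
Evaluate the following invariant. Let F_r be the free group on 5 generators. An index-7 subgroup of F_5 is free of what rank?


Nielsen-Schreier: an index-n subgroup of F_r is free of rank 1 + n(r-1).
Equivalently: chi(cover) = n*chi(base); chi(vee_r S^1) = 1 - 5 = -4.
chi(E) = 7*(-4) = -28; rank = 1 - chi(E) = 1 - (-28) = 29.
rank = 1 + 7*(5-1) = 1 + 28 = 29

29


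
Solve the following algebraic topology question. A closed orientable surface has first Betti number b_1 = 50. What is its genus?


For a closed orientable surface: b_1 = 2g.
50 = 2g
g = 50 / 2 = 25

25


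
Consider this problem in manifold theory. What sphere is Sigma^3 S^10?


Each suspension raises dimension by 1: Sigma S^n = S^{n+1}.
Sigma^3 S^10 = S^{10+3} = S^13

13


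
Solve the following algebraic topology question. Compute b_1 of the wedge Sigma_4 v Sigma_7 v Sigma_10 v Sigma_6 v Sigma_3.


For a wedge X v Y: reduced H_k(X v Y) = H_k(X) + H_k(Y).
Each Sigma_g contributes b_1 = 2g.
b_1 = 8 + 14 + 20 + 12 + 6 = 60

60


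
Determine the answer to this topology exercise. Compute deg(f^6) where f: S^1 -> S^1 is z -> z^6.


deg(f) = 6. Degree is multiplicative: deg(f^6) = (deg f)^6.
deg(f^6) = (6)^6 = 46656

46656


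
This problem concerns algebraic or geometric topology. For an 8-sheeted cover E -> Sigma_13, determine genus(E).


For an n-sheeted cover: chi(E) = n * chi(B).
chi(Sigma_13) = 2 - 2*13 = -24.
chi(E) = 8 * (-24) = -192.
genus(E) = (2 - chi(E))/2 = (2 - (-192))/2 = 194/2 = 97

97


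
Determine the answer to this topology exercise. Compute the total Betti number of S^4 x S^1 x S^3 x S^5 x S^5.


Total Betti number is multiplicative under products.
Each S^d (d>=1) has total Betti number 2.
There are 5 sphere factors.
Total = 2^5 = 32

32


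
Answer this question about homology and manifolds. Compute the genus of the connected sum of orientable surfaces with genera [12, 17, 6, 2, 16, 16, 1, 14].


Genus is additive under connected sum of orientable surfaces.
g = 12 + 17 + 6 + 2 + 16 + 16 + 1 + 14 = 84

84


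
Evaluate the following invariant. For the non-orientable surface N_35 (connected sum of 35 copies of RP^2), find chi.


For a non-orientable closed surface with k crosscaps: chi = 2 - k.
Here k = 35.
chi = 2 - 35 = -33

-33


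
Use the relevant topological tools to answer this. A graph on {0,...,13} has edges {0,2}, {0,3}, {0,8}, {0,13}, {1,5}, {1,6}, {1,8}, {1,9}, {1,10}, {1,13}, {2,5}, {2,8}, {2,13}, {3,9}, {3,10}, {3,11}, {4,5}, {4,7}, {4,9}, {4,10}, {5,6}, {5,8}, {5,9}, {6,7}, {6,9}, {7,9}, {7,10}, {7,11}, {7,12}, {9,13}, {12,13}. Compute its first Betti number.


b_1 = E - V + (number of components).
E = 31, V = 14, components = 1.
b_1 = 31 - 14 + 1 = 18

18


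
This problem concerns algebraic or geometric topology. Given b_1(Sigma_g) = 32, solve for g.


For a closed orientable surface: b_1 = 2g.
32 = 2g
g = 32 / 2 = 16

16


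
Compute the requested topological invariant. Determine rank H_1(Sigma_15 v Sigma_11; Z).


For a wedge: H_1(A v B) = H_1(A) + H_1(B).
b_1(Sigma_15) = 30, b_1(Sigma_11) = 22.
b_1 = 30 + 22 = 52

52


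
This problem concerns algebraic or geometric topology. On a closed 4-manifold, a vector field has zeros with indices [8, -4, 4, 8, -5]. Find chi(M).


Poincare-Hopf: chi(M) = sum of indices of zeros.
chi = (8) + (-4) + (4) + (8) + (-5) = 11

11


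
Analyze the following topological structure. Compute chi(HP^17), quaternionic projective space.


HP^17 has one cell in each dimension 0, 4, ..., 4*17 (17+1 cells, all even-dim).
chi = 17 + 1 = 18

18


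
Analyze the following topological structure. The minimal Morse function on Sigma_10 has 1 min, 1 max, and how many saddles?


A perfect Morse function has m_k = b_k.
For Sigma_10: b_0=1, b_1=2g=20, b_2=1.
Saddles m_1 = 2g = 20

20


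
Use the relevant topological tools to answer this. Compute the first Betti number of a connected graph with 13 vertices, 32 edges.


For a connected graph: rank(pi_1) = b_1 = E - V + 1 = 1 - chi.
chi = V - E = 13 - 32 = -19.
rank = 1 - (-19) = 32 - 13 + 1 = 20

20


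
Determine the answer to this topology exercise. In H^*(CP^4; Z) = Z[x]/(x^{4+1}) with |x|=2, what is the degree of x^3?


|x| = 2 in H^*(CP^n).
|x^3| = 3 * |x| = 3 * 2 = 6

6


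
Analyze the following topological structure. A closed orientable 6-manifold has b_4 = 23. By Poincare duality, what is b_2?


Poincare duality for closed orientable n-manifolds: b_k = b_{n-k}.
Here n = 6, so b_2 = b_4 = 23

23


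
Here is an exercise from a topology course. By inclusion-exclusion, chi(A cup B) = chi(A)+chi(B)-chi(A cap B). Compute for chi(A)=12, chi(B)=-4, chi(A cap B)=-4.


chi(A cup B) = chi(A) + chi(B) - chi(A cap B)
= 12 + (-4) - (-4)
= 12

12


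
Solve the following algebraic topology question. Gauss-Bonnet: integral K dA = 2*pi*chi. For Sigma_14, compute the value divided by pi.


Gauss-Bonnet: integral K dA = 2*pi*chi(M).
chi(Sigma_14) = 2 - 2*14 = -26.
(integral K dA)/pi = 2*chi = 2*(-26) = -52

-52


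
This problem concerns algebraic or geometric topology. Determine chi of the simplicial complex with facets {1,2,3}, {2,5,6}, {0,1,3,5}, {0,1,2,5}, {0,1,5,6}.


Enumerate all faces; f-vector: f_0=6, f_1=14, f_2=12, f_3=3.
chi = sum (-1)^k f_k = 1

1


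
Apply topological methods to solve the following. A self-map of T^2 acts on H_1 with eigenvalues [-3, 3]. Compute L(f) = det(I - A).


For a torus self-map: L(f) = det(I - A) where A acts on H_1.
L(f) = (1--3) * (1-3) = 4 * -2 = -8

-8


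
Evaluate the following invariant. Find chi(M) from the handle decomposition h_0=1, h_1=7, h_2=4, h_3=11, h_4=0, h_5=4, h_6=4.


Handles of index k contribute (-1)^k to chi (same as CW cells).
chi = (1) + (-7) + (4) + (-11) + (0) + (-4) + (4) = -13

-13


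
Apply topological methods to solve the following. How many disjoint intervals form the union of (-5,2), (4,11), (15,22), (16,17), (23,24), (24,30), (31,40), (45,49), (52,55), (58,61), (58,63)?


Sort and merge overlapping open intervals.
Merged: (-5,2), (4,11), (15,22), (23,24), (24,30), (31,40), (45,49), (52,55), (58,63).
Number of components = 9

9


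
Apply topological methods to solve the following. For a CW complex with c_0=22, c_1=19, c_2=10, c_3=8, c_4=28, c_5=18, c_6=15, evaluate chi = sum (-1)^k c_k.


chi = sum_k (-1)^k c_k.
= (-1)^0*22 + (-1)^1*19 + (-1)^2*10 + (-1)^3*8 + (-1)^4*28 + (-1)^5*18 + (-1)^6*15
= (22) + (-19) + (10) + (-8) + (28) + (-18) + (15)
= 30

30


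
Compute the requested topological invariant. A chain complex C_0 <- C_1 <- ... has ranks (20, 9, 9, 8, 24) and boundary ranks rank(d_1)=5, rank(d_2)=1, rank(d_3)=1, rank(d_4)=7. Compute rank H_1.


rank H_k = rank(ker d_k) - rank(im d_{k+1}).
rank(ker d_1) = rank(C_1) - rank(d_1) = 9 - 5 = 4.
rank(im d_{1+1}) = 1.
rank H_1 = 4 - 1 = 3

3


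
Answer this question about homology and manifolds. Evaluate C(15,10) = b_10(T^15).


By the Kunneth formula, b_k(T^n) = C(n,k).
b_10(T^15) = C(15,10).
C(15,10) = 15!/(10!*5!) = 3003

3003


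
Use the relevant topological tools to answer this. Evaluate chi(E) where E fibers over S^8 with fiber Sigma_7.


chi(S^8) = 2 (n even), chi(Sigma_7) = 2 - 2*7 = -12.
chi(E) = 2 * (-12) = -24

-24


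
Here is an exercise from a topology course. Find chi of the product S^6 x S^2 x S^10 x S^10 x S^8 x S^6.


chi is multiplicative: chi(X x Y) = chi(X) chi(Y).
Each even-dim sphere has chi = 2. There are 6 factors.
chi = 2^6 = 64

64


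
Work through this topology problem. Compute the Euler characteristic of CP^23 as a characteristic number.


For any closed oriented manifold, <e(TM),[M]> = chi(M).
chi(CP^23) = 23+1 = 24

24
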